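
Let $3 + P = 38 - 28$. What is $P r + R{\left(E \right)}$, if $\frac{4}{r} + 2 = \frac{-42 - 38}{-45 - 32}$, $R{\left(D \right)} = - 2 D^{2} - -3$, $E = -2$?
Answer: $- \frac{1263}{37} \approx -34.135$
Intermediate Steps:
$P = 7$ ($P = -3 + \left(38 - 28\right) = -3 + 10 = 7$)
$R{\left(D \right)} = 3 - 2 D^{2}$ ($R{\left(D \right)} = - 2 D^{2} + 3 = 3 - 2 D^{2}$)
$r = - \frac{154}{37}$ ($r = \frac{4}{-2 + \frac{-42 - 38}{-45 - 32}} = \frac{4}{-2 - \frac{80}{-77}} = \frac{4}{-2 - - \frac{80}{77}} = \frac{4}{-2 + \frac{80}{77}} = \frac{4}{- \frac{74}{77}} = 4 \left(- \frac{77}{74}\right) = - \frac{154}{37} \approx -4.1622$)
$P r + R{\left(E \right)} = 7 \left(- \frac{154}{37}\right) + \left(3 - 2 \left(-2\right)^{2}\right) = - \frac{1078}{37} + \left(3 - 8\right) = - \frac{1078}{37} - 5 = - \frac{1263}{37}$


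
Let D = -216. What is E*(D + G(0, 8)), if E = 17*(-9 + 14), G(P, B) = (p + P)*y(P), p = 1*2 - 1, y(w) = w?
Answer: -18360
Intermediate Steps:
p = 1 (p = 2 - 1 = 1)
G(P, B) = P*(1 + P) (G(P, B) = (1 + P)*P = P*(1 + P))
E = 85 (E = 17*5 = 85)
E*(D + G(0, 8)) = 85*(-216 + 0*(1 + 0)) = 85*(-216 + 0*1) = 85*(-216 + 0) = 85*(-216) = -18360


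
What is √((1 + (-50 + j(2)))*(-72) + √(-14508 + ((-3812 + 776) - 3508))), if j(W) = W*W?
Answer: √(3240 + 2*I*√5263) ≈ 56.935 + 1.2742*I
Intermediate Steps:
j(W) = W²
√((1 + (-50 + j(2)))*(-72) + √(-14508 + ((-3812 + 776) - 3508))) = √((1 + (-50 + 2²))*(-72) + √(-14508 + ((-3812 + 776) - 3508))) = √((1 + (-50 + 4))*(-72) + √(-14508 + (-3036 - 3508))) = √((1 - 46)*(-72) + √(-14508 - 6544)) = √(-45*(-72) + √(-21052)) = √(3240 + 2*I*√5263)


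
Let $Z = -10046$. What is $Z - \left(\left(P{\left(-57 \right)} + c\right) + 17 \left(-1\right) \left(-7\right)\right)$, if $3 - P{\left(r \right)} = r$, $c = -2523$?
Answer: $-7702$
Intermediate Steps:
$P{\left(r \right)} = 3 - r$
$Z - \left(\left(P{\left(-57 \right)} + c\right) + 17 \left(-1\right) \left(-7\right)\right) = -10046 - \left(\left(\left(3 - -57\right) - 2523\right) + 17 \left(-1\right) \left(-7\right)\right) = -10046 - \left(\left(\left(3 + 57\right) - 2523\right) - -119\right) = -10046 - \left(\left(60 - 2523\right) + 119\right) = -10046 - \left(-2463 + 119\right) = -10046 - -2344 = -10046 + 2344 = -7702$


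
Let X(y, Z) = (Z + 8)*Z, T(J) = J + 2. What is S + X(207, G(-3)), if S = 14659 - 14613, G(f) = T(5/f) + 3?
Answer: 754/9 ≈ 83.778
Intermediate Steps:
T(J) = 2 + J
G(f) = 5 + 5/f (G(f) = (2 + 5/f) + 3 = 5 + 5/f)
X(y, Z) = Z*(8 + Z) (X(y, Z) = (8 + Z)*Z = Z*(8 + Z))
S = 46
S + X(207, G(-3)) = 46 + (5 + 5/(-3))*(8 + (5 + 5/(-3))) = 46 + (5 + 5*(-⅓))*(8 + (5 + 5*(-⅓))) = 46 + (5 - 5/3)*(8 + (5 - 5/3)) = 46 + 10*(8 + 10/3)/3 = 46 + (10/3)*(34/3) = 46 + 340/9 = 754/9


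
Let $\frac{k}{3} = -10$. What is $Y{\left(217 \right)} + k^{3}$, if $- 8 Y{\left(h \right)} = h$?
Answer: $- \frac{216217}{8} \approx -27027.0$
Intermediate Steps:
$k = -30$ ($k = 3 \left(-10\right) = -30$)
$Y{\left(h \right)} = - \frac{h}{8}$
$Y{\left(217 \right)} + k^{3} = \left(- \frac{1}{8}\right) 217 + \left(-30\right)^{3} = - \frac{217}{8} - 27000 = - \frac{216217}{8}$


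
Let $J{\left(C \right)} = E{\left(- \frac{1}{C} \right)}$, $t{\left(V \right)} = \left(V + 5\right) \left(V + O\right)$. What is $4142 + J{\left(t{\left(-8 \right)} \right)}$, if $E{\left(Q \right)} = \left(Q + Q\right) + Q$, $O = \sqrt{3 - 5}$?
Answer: $\frac{136682}{33} - \frac{i \sqrt{2}}{66} \approx 4141.9 - 0.021427 i$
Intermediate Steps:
$O = i \sqrt{2}$ ($O = \sqrt{-2} = i \sqrt{2} \approx 1.4142 i$)
$t{\left(V \right)} = \left(5 + V\right) \left(V + i \sqrt{2}\right)$ ($t{\left(V \right)} = \left(V + 5\right) \left(V + i \sqrt{2}\right) = \left(5 + V\right) \left(V + i \sqrt{2}\right)$)
$E{\left(Q \right)} = 3 Q$ ($E{\left(Q \right)} = 2 Q + Q = 3 Q$)
$J{\left(C \right)} = - \frac{3}{C}$ ($J{\left(C \right)} = 3 \left(- \frac{1}{C}\right) = - \frac{3}{C}$)
$4142 + J{\left(t{\left(-8 \right)} \right)} = 4142 - \frac{3}{\left(-8\right)^{2} + 5 \left(-8\right) + 5 i \sqrt{2} + i \left(-8\right) \sqrt{2}} = 4142 - \frac{3}{64 - 40 + 5 i \sqrt{2} - 8 i \sqrt{2}} = 4142 - \frac{3}{24 - 3 i \sqrt{2}}$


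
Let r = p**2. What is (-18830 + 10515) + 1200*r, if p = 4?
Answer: 10885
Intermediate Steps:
r = 16 (r = 4**2 = 16)
(-18830 + 10515) + 1200*r = (-18830 + 10515) + 1200*16 = -8315 + 19200 = 10885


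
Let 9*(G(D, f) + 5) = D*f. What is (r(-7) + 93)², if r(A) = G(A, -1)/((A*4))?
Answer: 137757169/15876 ≈ 8677.1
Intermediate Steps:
G(D, f) = -5 + D*f/9 (G(D, f) = -5 + (D*f)/9 = -5 + D*f/9)
r(A) = (-5 - A/9)/(4*A) (r(A) = (-5 + (⅑)*A*(-1))/((A*4)) = (-5 - A/9)/((4*A)) = (-5 - A/9)*(1/(4*A)) = (-5 - A/9)/(4*A))
(r(-7) + 93)² = ((1/36)*(-45 - 1*(-7))/(-7) + 93)² = ((1/36)*(-⅐)*(-45 + 7) + 93)² = ((1/36)*(-⅐)*(-38) + 93)² = (19/126 + 93)² = (11737/126)² = 137757169/15876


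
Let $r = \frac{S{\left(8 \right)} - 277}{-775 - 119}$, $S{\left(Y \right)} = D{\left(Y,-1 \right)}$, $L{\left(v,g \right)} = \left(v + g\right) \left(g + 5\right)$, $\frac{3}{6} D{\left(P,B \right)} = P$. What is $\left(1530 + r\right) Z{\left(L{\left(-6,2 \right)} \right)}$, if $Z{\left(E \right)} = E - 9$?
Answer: $- \frac{16872999}{298} \approx -56621.0$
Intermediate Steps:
$D{\left(P,B \right)} = 2 P$
$L{\left(v,g \right)} = \left(5 + g\right) \left(g + v\right)$ ($L{\left(v,g \right)} = \left(g + v\right) \left(5 + g\right) = \left(5 + g\right) \left(g + v\right)$)
$Z{\left(E \right)} = -9 + E$ ($Z{\left(E \right)} = E - 9 = -9 + E$)
$S{\left(Y \right)} = 2 Y$
$r = \frac{87}{298}$ ($r = \frac{2 \cdot 8 - 277}{-775 - 119} = \frac{16 - 277}{-894} = \left(-261\right) \left(- \frac{1}{894}\right) = \frac{87}{298} \approx 0.29195$)
$\left(1530 + r\right) Z{\left(L{\left(-6,2 \right)} \right)} = \left(1530 + \frac{87}{298}\right) \left(-9 + \left(2^{2} + 5 \cdot 2 + 5 \left(-6\right) + 2 \left(-6\right)\right)\right) = \frac{456027 \left(-9 + \left(4 + 10 - 30 - 12\right)\right)}{298} = \frac{456027 \left(-9 - 28\right)}{298} = \frac{456027}{298} \left(-37\right) = - \frac{16872999}{298}$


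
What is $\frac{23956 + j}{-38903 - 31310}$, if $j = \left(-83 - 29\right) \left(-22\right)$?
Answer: $- \frac{26420}{70213} \approx -0.37628$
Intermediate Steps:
$j = 2464$ ($j = \left(-112\right) \left(-22\right) = 2464$)
$\frac{23956 + j}{-38903 - 31310} = \frac{23956 + 2464}{-38903 - 31310} = \frac{26420}{-70213} = 26420 \left(- \frac{1}{70213}\right) = - \frac{26420}{70213}$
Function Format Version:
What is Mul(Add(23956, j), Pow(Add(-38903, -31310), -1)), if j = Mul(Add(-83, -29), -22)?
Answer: Rational(-26420, 70213) ≈ -0.37628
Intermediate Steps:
j = 2464 (j = Mul(-112, -22) = 2464)
Mul(Add(23956, j), Pow(Add(-38903, -31310), -1)) = Mul(Add(23956, 2464), Pow(Add(-38903, -31310), -1)) = Mul(26420, Pow(-70213, -1)) = Mul(26420, Rational(-1, 70213)) = Rational(-26420, 70213)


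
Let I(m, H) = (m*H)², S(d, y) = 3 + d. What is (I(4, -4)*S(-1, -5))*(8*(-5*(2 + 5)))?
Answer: -143360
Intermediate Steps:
I(m, H) = H²*m² (I(m, H) = (H*m)² = H²*m²)
(I(4, -4)*S(-1, -5))*(8*(-5*(2 + 5))) = (((-4)²*4²)*(3 - 1))*(8*(-5*(2 + 5))) = ((16*16)*2)*(8*(-5*7)) = (256*2)*(8*(-35)) = 512*(-280) = -143360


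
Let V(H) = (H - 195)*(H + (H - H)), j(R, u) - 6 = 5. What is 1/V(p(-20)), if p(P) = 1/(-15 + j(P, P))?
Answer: 16/781 ≈ 0.020487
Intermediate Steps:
j(R, u) = 11 (j(R, u) = 6 + 5 = 11)
p(P) = -¼ (p(P) = 1/(-15 + 11) = 1/(-4) = -¼)
V(H) = H*(-195 + H) (V(H) = (-195 + H)*(H + 0) = (-195 + H)*H = H*(-195 + H))
1/V(p(-20)) = 1/(-(-195 - ¼)/4) = 1/(-¼*(-781/4)) = 1/(781/16) = 16/781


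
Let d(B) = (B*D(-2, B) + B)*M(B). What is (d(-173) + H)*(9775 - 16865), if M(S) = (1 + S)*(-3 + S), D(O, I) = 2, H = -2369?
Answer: 111408977330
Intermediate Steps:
d(B) = 3*B*(-3 + B² - 2*B) (d(B) = (B*2 + B)*(-3 + B² - 2*B) = (2*B + B)*(-3 + B² - 2*B) = (3*B)*(-3 + B² - 2*B) = 3*B*(-3 + B² - 2*B))
(d(-173) + H)*(9775 - 16865) = (3*(-173)*(-3 + (-173)² - 2*(-173)) - 2369)*(9775 - 16865) = (3*(-173)*(-3 + 29929 + 346) - 2369)*(-7090) = (3*(-173)*30272 - 2369)*(-7090) = (-15711168 - 2369)*(-7090) = -15713537*(-7090) = 111408977330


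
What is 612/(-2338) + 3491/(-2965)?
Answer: -4988269/3466085 ≈ -1.4392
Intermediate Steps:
612/(-2338) + 3491/(-2965) = 612*(-1/2338) + 3491*(-1/2965) = -306/1169 - 3491/2965 = -4988269/3466085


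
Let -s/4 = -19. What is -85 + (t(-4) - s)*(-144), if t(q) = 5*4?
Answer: 7979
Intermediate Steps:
s = 76 (s = -4*(-19) = 76)
t(q) = 20
-85 + (t(-4) - s)*(-144) = -85 + (20 - 1*76)*(-144) = -85 + (20 - 76)*(-144) = -85 - 56*(-144) = -85 + 8064 = 7979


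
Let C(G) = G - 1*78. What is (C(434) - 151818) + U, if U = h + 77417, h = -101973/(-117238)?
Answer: -8680785737/117238 ≈ -74044.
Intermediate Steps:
C(G) = -78 + G (C(G) = G - 78 = -78 + G)
h = 101973/117238 (h = -101973*(-1/117238) = 101973/117238 ≈ 0.86979)
U = 9076316219/117238 (U = 101973/117238 + 77417 = 9076316219/117238 ≈ 77418.)
(C(434) - 151818) + U = ((-78 + 434) - 151818) + 9076316219/117238 = (356 - 151818) + 9076316219/117238 = -151462 + 9076316219/117238 = -8680785737/117238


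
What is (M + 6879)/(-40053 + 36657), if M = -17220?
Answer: 3447/1132 ≈ 3.0451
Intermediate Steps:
(M + 6879)/(-40053 + 36657) = (-17220 + 6879)/(-40053 + 36657) = -10341/(-3396) = -10341*(-1/3396) = 3447/1132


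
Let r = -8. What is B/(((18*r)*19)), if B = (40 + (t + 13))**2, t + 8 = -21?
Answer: -4/19 ≈ -0.21053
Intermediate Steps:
t = -29 (t = -8 - 21 = -29)
B = 576 (B = (40 + (-29 + 13))**2 = (40 - 16)**2 = 24**2 = 576)
B/(((18*r)*19)) = 576/(((18*(-8))*19)) = 576/((-144*19)) = 576/(-2736) = 576*(-1/2736) = -4/19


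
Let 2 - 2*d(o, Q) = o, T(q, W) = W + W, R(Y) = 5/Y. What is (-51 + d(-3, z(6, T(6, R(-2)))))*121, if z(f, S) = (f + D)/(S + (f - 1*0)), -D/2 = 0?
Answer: -11737/2 ≈ -5868.5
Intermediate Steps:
D = 0 (D = -2*0 = 0)
T(q, W) = 2*W
z(f, S) = f/(S + f) (z(f, S) = (f + 0)/(S + (f - 1*0)) = f/(S + (f + 0)) = f/(S + f))
d(o, Q) = 1 - o/2
(-51 + d(-3, z(6, T(6, R(-2)))))*121 = (-51 + (1 - ½*(-3)))*121 = (-51 + (1 + 3/2))*121 = (-51 + 5/2)*121 = -97/2*121 = -11737/2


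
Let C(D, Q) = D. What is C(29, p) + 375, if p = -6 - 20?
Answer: 404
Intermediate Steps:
p = -26
C(29, p) + 375 = 29 + 375 = 404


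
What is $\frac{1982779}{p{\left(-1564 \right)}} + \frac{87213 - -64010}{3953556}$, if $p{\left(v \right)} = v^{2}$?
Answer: $\frac{2052233446883}{2417694379344} \approx 0.84884$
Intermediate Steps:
$\frac{1982779}{p{\left(-1564 \right)}} + \frac{87213 - -64010}{3953556} = \frac{1982779}{\left(-1564\right)^{2}} + \frac{87213 - -64010}{3953556} = \frac{1982779}{2446096} + \left(87213 + 64010\right) \frac{1}{3953556} = 1982779 \cdot \frac{1}{2446096} + 151223 \cdot \frac{1}{3953556} = \frac{1982779}{2446096} + \frac{151223}{3953556} = \frac{2052233446883}{2417694379344}$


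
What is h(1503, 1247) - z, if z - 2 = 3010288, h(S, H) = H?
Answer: -3009043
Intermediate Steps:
z = 3010290 (z = 2 + 3010288 = 3010290)
h(1503, 1247) - z = 1247 - 1*3010290 = 1247 - 3010290 = -3009043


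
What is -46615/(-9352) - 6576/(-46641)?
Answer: 106460427/20770792 ≈ 5.1255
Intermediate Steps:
-46615/(-9352) - 6576/(-46641) = -46615*(-1/9352) - 6576*(-1/46641) = 46615/9352 + 2192/15547 = 106460427/20770792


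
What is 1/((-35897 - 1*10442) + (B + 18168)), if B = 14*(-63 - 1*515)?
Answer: -1/36263 ≈ -2.7576e-5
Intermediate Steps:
B = -8092 (B = 14*(-63 - 515) = 14*(-578) = -8092)
1/((-35897 - 1*10442) + (B + 18168)) = 1/((-35897 - 1*10442) + (-8092 + 18168)) = 1/((-35897 - 10442) + 10076) = 1/(-46339 + 10076) = 1/(-36263) = -1/36263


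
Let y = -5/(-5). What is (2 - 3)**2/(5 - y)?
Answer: 1/4 ≈ 0.25000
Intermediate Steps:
y = 1 (y = -5*(-1/5) = 1)
(2 - 3)**2/(5 - y) = (2 - 3)**2/(5 - 1*1) = (-1)**2/(5 - 1) = 1/4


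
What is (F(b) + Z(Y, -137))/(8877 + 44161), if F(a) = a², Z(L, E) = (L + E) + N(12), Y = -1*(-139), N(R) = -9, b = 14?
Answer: 189/53038 ≈ 0.0035635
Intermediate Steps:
Y = 139
Z(L, E) = -9 + E + L (Z(L, E) = (L + E) - 9 = (E + L) - 9 = -9 + E + L)
(F(b) + Z(Y, -137))/(8877 + 44161) = (14² + (-9 - 137 + 139))/(8877 + 44161) = (196 - 7)/53038 = 189*(1/53038) = 189/53038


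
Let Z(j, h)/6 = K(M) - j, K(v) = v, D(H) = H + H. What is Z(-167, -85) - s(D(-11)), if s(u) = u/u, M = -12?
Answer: 929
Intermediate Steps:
D(H) = 2*H
s(u) = 1
Z(j, h) = -72 - 6*j (Z(j, h) = 6*(-12 - j) = -72 - 6*j)
Z(-167, -85) - s(D(-11)) = (-72 - 6*(-167)) - 1*1 = (-72 + 1002) - 1 = 930 - 1 = 929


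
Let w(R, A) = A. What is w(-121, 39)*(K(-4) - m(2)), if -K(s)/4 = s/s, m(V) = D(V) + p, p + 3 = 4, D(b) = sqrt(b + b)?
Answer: -273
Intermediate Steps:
D(b) = sqrt(2)*sqrt(b) (D(b) = sqrt(2*b) = sqrt(2)*sqrt(b))
p = 1 (p = -3 + 4 = 1)
m(V) = 1 + sqrt(2)*sqrt(V) (m(V) = sqrt(2)*sqrt(V) + 1 = 1 + sqrt(2)*sqrt(V))
K(s) = -4 (K(s) = -4*s/s = -4*1 = -4)
w(-121, 39)*(K(-4) - m(2)) = 39*(-4 - (1 + sqrt(2)*sqrt(2))) = 39*(-4 - (1 + 2)) = 39*(-4 - 1*3) = 39*(-4 - 3) = 39*(-7) = -273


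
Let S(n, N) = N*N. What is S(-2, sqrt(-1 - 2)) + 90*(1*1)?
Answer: 87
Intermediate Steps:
S(n, N) = N**2
S(-2, sqrt(-1 - 2)) + 90*(1*1) = (sqrt(-1 - 2))**2 + 90*(1*1) = (sqrt(-3))**2 + 90*1 = (I*sqrt(3))**2 + 90 = -3 + 90 = 87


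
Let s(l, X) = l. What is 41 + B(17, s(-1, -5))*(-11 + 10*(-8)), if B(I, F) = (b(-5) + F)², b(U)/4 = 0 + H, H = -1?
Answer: -2234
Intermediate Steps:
b(U) = -4 (b(U) = 4*(0 - 1) = 4*(-1) = -4)
B(I, F) = (-4 + F)²
41 + B(17, s(-1, -5))*(-11 + 10*(-8)) = 41 + (-4 - 1)²*(-11 + 10*(-8)) = 41 + (-5)²*(-11 - 80) = 41 + 25*(-91) = 41 - 2275 = -2234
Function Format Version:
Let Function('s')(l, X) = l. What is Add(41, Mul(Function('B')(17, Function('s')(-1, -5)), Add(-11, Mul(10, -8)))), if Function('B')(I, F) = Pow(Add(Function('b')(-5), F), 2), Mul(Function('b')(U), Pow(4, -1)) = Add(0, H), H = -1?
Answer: -2234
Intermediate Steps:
Function('b')(U) = -4 (Function('b')(U) = Mul(4, Add(0, -1)) = Mul(4, -1) = -4)
Function('B')(I, F) = Pow(Add(-4, F), 2)
Add(41, Mul(Function('B')(17, Function('s')(-1, -5)), Add(-11, Mul(10, -8)))) = Add(41, Mul(Pow(Add(-4, -1), 2), Add(-11, Mul(10, -8)))) = Add(41, Mul(Pow(-5, 2), Add(-11, -80))) = Add(41, Mul(25, -91)) = Add(41, -2275) = -2234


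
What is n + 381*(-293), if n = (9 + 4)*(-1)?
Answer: -111646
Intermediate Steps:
n = -13 (n = 13*(-1) = -13)
n + 381*(-293) = -13 + 381*(-293) = -13 - 111633 = -111646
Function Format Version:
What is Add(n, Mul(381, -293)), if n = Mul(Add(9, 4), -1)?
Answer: -111646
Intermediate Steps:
n = -13 (n = Mul(13, -1) = -13)
Add(n, Mul(381, -293)) = Add(-13, Mul(381, -293)) = Add(-13, -111633) = -111646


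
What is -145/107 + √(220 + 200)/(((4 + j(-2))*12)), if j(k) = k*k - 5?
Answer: -145/107 + √105/18 ≈ -0.78586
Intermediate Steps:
j(k) = -5 + k² (j(k) = k² - 5 = -5 + k²)
-145/107 + √(220 + 200)/(((4 + j(-2))*12)) = -145/107 + √(220 + 200)/(((4 + (-5 + (-2)²))*12)) = -145*1/107 + √420/(((4 + (-5 + 4))*12)) = -145/107 + (2*√105)/(((4 - 1)*12)) = -145/107 + (2*√105)/((3*12)) = -145/107 + (2*√105)/36 = -145/107 + (2*√105)*(1/36) = -145/107 + √105/18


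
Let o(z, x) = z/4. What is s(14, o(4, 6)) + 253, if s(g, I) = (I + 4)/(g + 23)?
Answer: 9366/37 ≈ 253.14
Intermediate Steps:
o(z, x) = z/4 (o(z, x) = z*(¼) = z/4)
s(g, I) = (4 + I)/(23 + g)
s(14, o(4, 6)) + 253 = (4 + (¼)*4)/(23 + 14) + 253 = (4 + 1)/37 + 253 = (1/37)*5 + 253 = 5/37 + 253 = 9366/37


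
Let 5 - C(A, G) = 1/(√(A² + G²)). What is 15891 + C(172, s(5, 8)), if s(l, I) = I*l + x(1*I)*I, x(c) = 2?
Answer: 15896 - √2045/8180 ≈ 15896.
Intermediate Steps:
s(l, I) = 2*I + I*l (s(l, I) = I*l + 2*I = 2*I + I*l)
C(A, G) = 5 - 1/√(A² + G²) (C(A, G) = 5 - 1/(√(A² + G²)) = 5 - 1/√(A² + G²))
15891 + C(172, s(5, 8)) = 15891 + (5 - 1/√(172² + (8*(2 + 5))²)) = 15891 + (5 - 1/√(29584 + (8*7)²)) = 15891 + (5 - 1/√(29584 + 56²)) = 15891 + (5 - 1/√(29584 + 3136)) = 15891 + (5 - 1/√32720) = 15891 + (5 - √2045/8180) = 15896 - √2045/8180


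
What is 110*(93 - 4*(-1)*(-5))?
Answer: 8030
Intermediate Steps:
110*(93 - 4*(-1)*(-5)) = 110*(93 + 4*(-5)) = 110*(93 - 20) = 110*73 = 8030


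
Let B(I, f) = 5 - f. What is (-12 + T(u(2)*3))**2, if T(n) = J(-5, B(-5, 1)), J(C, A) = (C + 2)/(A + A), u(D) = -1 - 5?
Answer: 9801/64 ≈ 153.14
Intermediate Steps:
u(D) = -6
J(C, A) = (2 + C)/(2*A) (J(C, A) = (2 + C)/((2*A)) = (2 + C)*(1/(2*A)) = (2 + C)/(2*A))
T(n) = -3/8 (T(n) = (2 - 5)/(2*(5 - 1*1)) = (1/2)*(-3)/(5 - 1) = (1/2)*(-3)/4 = (1/2)*(1/4)*(-3) = -3/8)
(-12 + T(u(2)*3))**2 = (-12 - 3/8)**2 = (-99/8)**2 = 9801/64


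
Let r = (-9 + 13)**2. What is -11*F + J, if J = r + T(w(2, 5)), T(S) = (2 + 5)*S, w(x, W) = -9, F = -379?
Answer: 4122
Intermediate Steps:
r = 16 (r = 4**2 = 16)
T(S) = 7*S
J = -47 (J = 16 + 7*(-9) = 16 - 63 = -47)
-11*F + J = -11*(-379) - 47 = 4169 - 47 = 4122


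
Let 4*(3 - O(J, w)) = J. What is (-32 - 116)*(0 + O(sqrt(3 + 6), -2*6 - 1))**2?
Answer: -2997/4 ≈ -749.25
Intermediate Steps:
O(J, w) = 3 - J/4
(-32 - 116)*(0 + O(sqrt(3 + 6), -2*6 - 1))**2 = (-32 - 116)*(0 + (3 - sqrt(3 + 6)/4))**2 = -148*(0 + (3 - sqrt(9)/4))**2 = -148*(0 + (3 - 1/4*3))**2 = -148*(0 + (3 - 3/4))**2 = -148*(0 + 9/4)**2 = -148*(9/4)**2 = -148*81/16 = -2997/4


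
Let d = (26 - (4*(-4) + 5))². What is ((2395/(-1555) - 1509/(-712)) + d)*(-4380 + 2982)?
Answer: -211984792641/110716 ≈ -1.9147e+6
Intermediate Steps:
d = 1369 (d = (26 - (-16 + 5))² = (26 - 1*(-11))² = (26 + 11)² = 37² = 1369)
((2395/(-1555) - 1509/(-712)) + d)*(-4380 + 2982) = ((2395/(-1555) - 1509/(-712)) + 1369)*(-4380 + 2982) = ((2395*(-1/1555) - 1509*(-1/712)) + 1369)*(-1398) = ((-479/311 + 1509/712) + 1369)*(-1398) = (128251/221432 + 1369)*(-1398) = (303268659/221432)*(-1398) = -211984792641/110716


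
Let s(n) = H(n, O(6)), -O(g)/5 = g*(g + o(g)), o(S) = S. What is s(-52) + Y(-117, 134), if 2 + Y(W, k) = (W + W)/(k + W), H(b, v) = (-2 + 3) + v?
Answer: -6371/17 ≈ -374.76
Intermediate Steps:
O(g) = -10*g**2 (O(g) = -5*g*(g + g) = -5*g*2*g = -10*g**2)
H(b, v) = 1 + v
s(n) = -359 (s(n) = 1 - 10*6**2 = 1 - 10*36 = 1 - 360 = -359)
Y(W, k) = -2 + 2*W/(W + k) (Y(W, k) = -2 + (W + W)/(k + W) = -2 + (2*W)/(W + k) = -2 + 2*W/(W + k))
s(-52) + Y(-117, 134) = -359 - 2*134/(-117 + 134) = -359 - 2*134/17 = -359 - 2*134*1/17 = -359 - 268/17 = -6371/17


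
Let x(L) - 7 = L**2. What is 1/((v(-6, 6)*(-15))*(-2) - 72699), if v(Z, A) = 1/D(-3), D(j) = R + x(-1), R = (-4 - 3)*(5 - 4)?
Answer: -1/72669 ≈ -1.3761e-5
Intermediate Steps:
x(L) = 7 + L**2
R = -7 (R = -7*1 = -7)
D(j) = 1 (D(j) = -7 + (7 + (-1)**2) = -7 + (7 + 1) = -7 + 8 = 1)
v(Z, A) = 1 (v(Z, A) = 1/1 = 1)
1/((v(-6, 6)*(-15))*(-2) - 72699) = 1/((1*(-15))*(-2) - 72699) = 1/(-15*(-2) - 72699) = 1/(30 - 72699) = 1/(-72669) = -1/72669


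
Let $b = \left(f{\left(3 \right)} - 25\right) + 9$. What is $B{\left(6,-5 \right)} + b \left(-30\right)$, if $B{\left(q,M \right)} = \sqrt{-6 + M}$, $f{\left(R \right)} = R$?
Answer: $390 + i \sqrt{11} \approx 390.0 + 3.3166 i$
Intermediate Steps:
$b = -13$ ($b = \left(3 - 25\right) + 9 = -22 + 9 = -13$)
$B{\left(6,-5 \right)} + b \left(-30\right) = \sqrt{-6 - 5} - -390 = \sqrt{-11} + 390 = i \sqrt{11} + 390 = 390 + i \sqrt{11}$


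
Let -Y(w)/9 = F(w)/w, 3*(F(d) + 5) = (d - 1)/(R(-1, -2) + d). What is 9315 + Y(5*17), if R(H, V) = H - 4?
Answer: 15836337/1700 ≈ 9315.5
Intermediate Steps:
R(H, V) = -4 + H
F(d) = -5 + (-1 + d)/(3*(-5 + d)) (F(d) = -5 + ((d - 1)/((-4 - 1) + d))/3 = -5 + ((-1 + d)/(-5 + d))/3 = -5 + (-1 + d)/(3*(-5 + d)))
Y(w) = -6*(37 - 7*w)/(w*(-5 + w)) (Y(w) = -9*2*(37 - 7*w)/(3*(-5 + w))/w = -6*(37 - 7*w)/(w*(-5 + w)))
9315 + Y(5*17) = 9315 + 6*(-37 + 7*(5*17))/(((5*17))*(-5 + 5*17)) = 9315 + 6*(-37 + 7*85)/(85*(-5 + 85)) = 9315 + 6*(1/85)*(-37 + 595)/80 = 9315 + 6*(1/85)*(1/80)*558 = 9315 + 837/1700 = 15836337/1700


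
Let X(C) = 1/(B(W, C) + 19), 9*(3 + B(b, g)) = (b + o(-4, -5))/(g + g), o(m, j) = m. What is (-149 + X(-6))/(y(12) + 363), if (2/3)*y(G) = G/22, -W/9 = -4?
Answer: -694639/1696848 ≈ -0.40937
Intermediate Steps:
W = 36 (W = -9*(-4) = 36)
B(b, g) = -3 + (-4 + b)/(18*g) (B(b, g) = -3 + ((b - 4)/(g + g))/9 = -3 + ((-4 + b)/((2*g)))/9 = -3 + ((-4 + b)*(1/(2*g)))/9 = -3 + ((-4 + b)/(2*g))/9 = -3 + (-4 + b)/(18*g))
X(C) = 1/(19 + (32 - 54*C)/(18*C)) (X(C) = 1/((-4 + 36 - 54*C)/(18*C) + 19) = 1/((32 - 54*C)/(18*C) + 19) = 1/(19 + (32 - 54*C)/(18*C)))
y(G) = 3*G/44 (y(G) = 3*(G/22)/2 = 3*G/44)
(-149 + X(-6))/(y(12) + 363) = (-149 + (9/16)*(-6)/(1 + 9*(-6)))/((3/44)*12 + 363) = (-149 + (9/16)*(-6)/(1 - 54))/(9/11 + 363) = (-149 + (9/16)*(-6)/(-53))/(4002/11) = (-149 + (9/16)*(-6)*(-1/53))*(11/4002) = (-149 + 27/424)*(11/4002) = -63149/424*11/4002 = -694639/1696848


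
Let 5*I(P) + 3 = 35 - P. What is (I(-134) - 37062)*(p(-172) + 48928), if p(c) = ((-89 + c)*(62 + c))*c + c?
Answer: 905236408416/5 ≈ 1.8105e+11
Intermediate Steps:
I(P) = 32/5 - P/5 (I(P) = -3/5 + (35 - P)/5 = -3/5 + (7 - P/5) = 32/5 - P/5)
p(c) = c + c*(-89 + c)*(62 + c) (p(c) = c*(-89 + c)*(62 + c) + c = c + c*(-89 + c)*(62 + c))
(I(-134) - 37062)*(p(-172) + 48928) = ((32/5 - 1/5*(-134)) - 37062)*(-172*(-5517 + (-172)**2 - 27*(-172)) + 48928) = ((32/5 + 134/5) - 37062)*(-172*(-5517 + 29584 + 4644) + 48928) = (166/5 - 37062)*(-172*28711 + 48928) = -185144*(-4938292 + 48928)/5 = -185144/5*(-4889364) = 905236408416/5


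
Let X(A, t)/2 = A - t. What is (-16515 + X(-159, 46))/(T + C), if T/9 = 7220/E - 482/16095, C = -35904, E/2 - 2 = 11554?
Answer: 58295285250/123656468827 ≈ 0.47143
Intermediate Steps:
E = 23112 (E = 4 + 2*11554 = 4 + 23108 = 23112)
X(A, t) = -2*t + 2*A (X(A, t) = 2*(A - t) = -2*t + 2*A)
T = 8755493/3444330 (T = 9*(7220/23112 - 482/16095) = 9*(7220*(1/23112) - 482*1/16095) = 9*(1805/5778 - 482/16095) = 9*(8755493/30998970) = 8755493/3444330 ≈ 2.5420)
(-16515 + X(-159, 46))/(T + C) = (-16515 + (-2*46 + 2*(-159)))/(8755493/3444330 - 35904) = (-16515 + (-92 - 318))/(-123656468827/3444330) = (-16515 - 410)*(-3444330/123656468827) = -16925*(-3444330/123656468827) = 58295285250/123656468827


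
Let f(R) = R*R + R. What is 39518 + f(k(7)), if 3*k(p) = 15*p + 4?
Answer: 367870/9 ≈ 40874.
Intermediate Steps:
k(p) = 4/3 + 5*p (k(p) = (15*p + 4)/3 = (4 + 15*p)/3 = 4/3 + 5*p)
f(R) = R + R² (f(R) = R² + R = R + R²)
39518 + f(k(7)) = 39518 + (4/3 + 5*7)*(1 + (4/3 + 5*7)) = 39518 + (4/3 + 35)*(1 + (4/3 + 35)) = 39518 + 109*(1 + 109/3)/3 = 39518 + (109/3)*(112/3) = 39518 + 12208/9 = 367870/9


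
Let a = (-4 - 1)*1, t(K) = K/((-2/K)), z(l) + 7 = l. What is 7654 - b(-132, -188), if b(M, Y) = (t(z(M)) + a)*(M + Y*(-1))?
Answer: 548922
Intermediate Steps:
z(l) = -7 + l
t(K) = -K²/2 (t(K) = K*(-K/2) = -K²/2)
a = -5 (a = -5*1 = -5)
b(M, Y) = (-5 - (-7 + M)²/2)*(M - Y) (b(M, Y) = (-(-7 + M)²/2 - 5)*(M + Y*(-1)) = (-5 - (-7 + M)²/2)*(M - Y))
7654 - b(-132, -188) = 7654 - (-5*(-132) + 5*(-188) + (½)*(-188)*(-7 - 132)² - ½*(-132)*(-7 - 132)²) = 7654 - (660 - 940 + (½)*(-188)*(-139)² - ½*(-132)*(-139)²) = 7654 - (660 - 940 + (½)*(-188)*19321 - ½*(-132)*19321) = 7654 - (660 - 940 - 1816174 + 1275186) = 7654 - 1*(-541268) = 7654 + 541268 = 548922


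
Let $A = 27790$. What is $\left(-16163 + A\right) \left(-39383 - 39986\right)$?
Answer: $-922823363$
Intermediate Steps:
$\left(-16163 + A\right) \left(-39383 - 39986\right) = \left(-16163 + 27790\right) \left(-39383 - 39986\right) = 11627 \left(-79369\right) = -922823363$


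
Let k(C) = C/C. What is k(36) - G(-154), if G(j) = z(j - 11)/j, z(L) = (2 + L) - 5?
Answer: -1/11 ≈ -0.090909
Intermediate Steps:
z(L) = -3 + L
G(j) = (-14 + j)/j (G(j) = (-3 + (j - 11))/j = (-3 + (-11 + j))/j = (-14 + j)/j)
k(C) = 1
k(36) - G(-154) = 1 - (-14 - 154)/(-154) = 1 - (-1)*(-168)/154 = 1 - 1*12/11 = 1 - 12/11 = -1/11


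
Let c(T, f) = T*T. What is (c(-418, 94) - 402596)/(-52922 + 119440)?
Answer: -113936/33259 ≈ -3.4257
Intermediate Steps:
c(T, f) = T²
(c(-418, 94) - 402596)/(-52922 + 119440) = ((-418)² - 402596)/(-52922 + 119440) = (174724 - 402596)/66518 = -227872*1/66518 = -113936/33259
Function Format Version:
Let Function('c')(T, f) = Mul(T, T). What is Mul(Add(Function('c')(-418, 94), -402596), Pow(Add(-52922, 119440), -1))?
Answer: Rational(-113936, 33259) ≈ -3.4257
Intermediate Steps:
Function('c')(T, f) = Pow(T, 2)
Mul(Add(Function('c')(-418, 94), -402596), Pow(Add(-52922, 119440), -1)) = Mul(Add(Pow(-418, 2), -402596), Pow(Add(-52922, 119440), -1)) = Mul(Add(174724, -402596), Pow(66518, -1)) = Mul(-227872, Rational(1, 66518)) = Rational(-113936, 33259)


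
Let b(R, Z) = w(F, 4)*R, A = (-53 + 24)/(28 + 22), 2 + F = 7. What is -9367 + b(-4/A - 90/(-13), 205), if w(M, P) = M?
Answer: -3505309/377 ≈ -9297.9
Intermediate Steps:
F = 5 (F = -2 + 7 = 5)
A = -29/50 ≈ -0.58000
b(R, Z) = 5*R
-9367 + b(-4/A - 90/(-13), 205) = -9367 + 5*(-4/(-29/50) - 90/(-13)) = -9367 + 5*(-4*(-50/29) - 90*(-1/13)) = -9367 + 5*(200/29 + 90/13) = -9367 + 5*(5210/377) = -9367 + 26050/377 = -3505309/377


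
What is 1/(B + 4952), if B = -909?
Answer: 1/4043 ≈ 0.00024734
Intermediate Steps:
1/(B + 4952) = 1/(-909 + 4952) = 1/4043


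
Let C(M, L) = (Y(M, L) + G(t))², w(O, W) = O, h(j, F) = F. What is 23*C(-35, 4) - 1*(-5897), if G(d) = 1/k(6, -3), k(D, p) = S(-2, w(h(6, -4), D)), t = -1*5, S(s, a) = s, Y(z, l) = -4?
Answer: 25451/4 ≈ 6362.8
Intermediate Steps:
t = -5
k(D, p) = -2
G(d) = -½ (G(d) = 1/(-2) = -½)
C(M, L) = 81/4 (C(M, L) = (-4 - ½)² = (-9/2)² = 81/4)
23*C(-35, 4) - 1*(-5897) = 23*(81/4) - 1*(-5897) = 1863/4 + 5897 = 25451/4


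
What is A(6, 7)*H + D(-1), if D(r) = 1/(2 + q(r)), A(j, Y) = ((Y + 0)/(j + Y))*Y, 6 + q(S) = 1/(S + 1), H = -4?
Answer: -196/13 ≈ -15.077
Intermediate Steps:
q(S) = -6 + 1/(1 + S) (q(S) = -6 + 1/(S + 1) = -6 + 1/(1 + S))
A(j, Y) = Y**2/(Y + j) (A(j, Y) = (Y/(Y + j))*Y = Y**2/(Y + j))
D(r) = 1/(2 + (-5 - 6*r)/(1 + r))
A(6, 7)*H + D(-1) = (7**2/(7 + 6))*(-4) + (1 - 1)/(-3 - 4*(-1)) = (49/13)*(-4) + 0/(-3 + 4) = (49*(1/13))*(-4) + 0/1 = (49/13)*(-4) + 1*0 = -196/13 + 0 = -196/13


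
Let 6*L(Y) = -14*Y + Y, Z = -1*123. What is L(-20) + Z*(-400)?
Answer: 147730/3 ≈ 49243.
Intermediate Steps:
Z = -123
L(Y) = -13*Y/6 (L(Y) = (-14*Y + Y)/6 = (-13*Y)/6 = -13*Y/6)
L(-20) + Z*(-400) = -13/6*(-20) - 123*(-400) = 130/3 + 49200 = 147730/3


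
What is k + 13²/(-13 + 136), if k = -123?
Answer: -14960/123 ≈ -121.63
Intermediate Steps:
k + 13²/(-13 + 136) = -123 + 13²/(-13 + 136) = -123 + 169/123 = -14960/123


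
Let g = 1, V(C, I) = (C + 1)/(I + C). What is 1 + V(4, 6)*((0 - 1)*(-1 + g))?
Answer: 1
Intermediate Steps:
V(C, I) = (1 + C)/(C + I)
1 + V(4, 6)*((0 - 1)*(-1 + g)) = 1 + ((1 + 4)/(4 + 6))*((0 - 1)*(-1 + 1)) = 1 + (5/10)*(-1*0) = 1 + ((⅒)*5)*0 = 1 + (½)*0 = 1 + 0 = 1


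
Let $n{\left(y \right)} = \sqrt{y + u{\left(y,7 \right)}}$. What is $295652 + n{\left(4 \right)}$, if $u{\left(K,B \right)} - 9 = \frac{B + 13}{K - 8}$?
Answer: $295652 + 2 \sqrt{2} \approx 2.9566 \cdot 10^{5}$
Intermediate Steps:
$u{\left(K,B \right)} = 9 + \frac{13 + B}{-8 + K}$ ($u{\left(K,B \right)} = 9 + \frac{B + 13}{K - 8} = 9 + \frac{13 + B}{-8 + K}$)
$n{\left(y \right)} = \sqrt{y + \frac{-52 + 9 y}{-8 + y}}$ ($n{\left(y \right)} = \sqrt{y + \frac{-59 + 7 + 9 y}{-8 + y}} = \sqrt{y + \frac{-52 + 9 y}{-8 + y}}$)
$295652 + n{\left(4 \right)} = 295652 + \sqrt{\frac{-52 + 4 + 4^{2}}{-8 + 4}} = 295652 + \sqrt{\frac{-52 + 4 + 16}{-4}} = 295652 + \sqrt{\left(- \frac{1}{4}\right) \left(-32\right)} = 295652 + \sqrt{8} = 295652 + 2 \sqrt{2}$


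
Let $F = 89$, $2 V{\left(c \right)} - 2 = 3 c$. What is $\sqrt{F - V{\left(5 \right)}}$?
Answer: $\frac{\sqrt{322}}{2} \approx 8.9722$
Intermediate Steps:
$V{\left(c \right)} = 1 + \frac{3 c}{2}$
$\sqrt{F - V{\left(5 \right)}} = \sqrt{89 + \left(0 \left(-29\right) - \left(1 + \frac{3}{2} \cdot 5\right)\right)} = \sqrt{89 + \left(0 - \left(1 + \frac{15}{2}\right)\right)} = \sqrt{89 + \left(0 - \frac{17}{2}\right)} = \sqrt{89 - \frac{17}{2}} = \sqrt{\frac{161}{2}} = \frac{\sqrt{322}}{2}$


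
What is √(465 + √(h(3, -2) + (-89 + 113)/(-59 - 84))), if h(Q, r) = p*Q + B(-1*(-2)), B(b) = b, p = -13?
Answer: √(9508785 + 143*I*√760045)/143 ≈ 21.564 + 0.14136*I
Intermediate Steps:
h(Q, r) = 2 - 13*Q (h(Q, r) = -13*Q - 1*(-2) = -13*Q + 2 = 2 - 13*Q)
√(465 + √(h(3, -2) + (-89 + 113)/(-59 - 84))) = √(465 + √((2 - 13*3) + (-89 + 113)/(-59 - 84))) = √(465 + √((2 - 39) + 24/(-143))) = √(465 + √(-37 + 24*(-1/143))) = √(465 + √(-37 - 24/143)) = √(465 + √(-5315/143)) = √(465 + I*√760045/143)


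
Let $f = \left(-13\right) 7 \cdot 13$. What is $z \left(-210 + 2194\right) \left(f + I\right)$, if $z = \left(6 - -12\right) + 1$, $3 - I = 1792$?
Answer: $-112032512$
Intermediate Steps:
$I = -1789$ ($I = 3 - 1792 = -1789$)
$f = -1183$ ($f = \left(-91\right) 13 = -1183$)
$z = 19$ ($z = \left(6 + 12\right) + 1 = 18 + 1 = 19$)
$z \left(-210 + 2194\right) \left(f + I\right) = 19 \left(-210 + 2194\right) \left(-1183 - 1789\right) = 19 \cdot 1984 \left(-2972\right) = 19 \left(-5896448\right) = -112032512$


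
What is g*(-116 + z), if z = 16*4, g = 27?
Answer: -1404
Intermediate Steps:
z = 64
g*(-116 + z) = 27*(-116 + 64) = 27*(-52) = -1404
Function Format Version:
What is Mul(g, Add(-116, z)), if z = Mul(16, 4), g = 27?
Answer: -1404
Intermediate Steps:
z = 64
Mul(g, Add(-116, z)) = Mul(27, Add(-116, 64)) = Mul(27, -52) = -1404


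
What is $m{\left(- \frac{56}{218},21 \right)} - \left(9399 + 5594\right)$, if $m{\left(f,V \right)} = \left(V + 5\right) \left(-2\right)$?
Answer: $-15045$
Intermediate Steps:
$m{\left(f,V \right)} = -10 - 2 V$ ($m{\left(f,V \right)} = \left(5 + V\right) \left(-2\right) = -10 - 2 V$)
$m{\left(- \frac{56}{218},21 \right)} - \left(9399 + 5594\right) = \left(-10 - 42\right) - \left(9399 + 5594\right) = \left(-10 - 42\right) - 14993 = -52 - 14993 = -15045$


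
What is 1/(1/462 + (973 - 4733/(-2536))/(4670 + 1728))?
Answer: 535435824/82743565 ≈ 6.4710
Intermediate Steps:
1/(1/462 + (973 - 4733/(-2536))/(4670 + 1728)) = 1/(1/462 + (973 - 4733*(-1/2536))/6398) = 1/(1/462 + (973 + 4733/2536)*(1/6398)) = 1/(1/462 + (2472261/2536)*(1/6398)) = 1/(1/462 + 2472261/16225328) = 1/(82743565/535435824) = 535435824/82743565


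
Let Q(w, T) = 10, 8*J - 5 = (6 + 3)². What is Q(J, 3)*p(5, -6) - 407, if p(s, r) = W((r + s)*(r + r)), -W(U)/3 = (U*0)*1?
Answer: -407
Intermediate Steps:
J = 43/4 (J = 5/8 + (6 + 3)²/8 = 5/8 + (⅛)*9² = 5/8 + (⅛)*81 = 5/8 + 81/8 = 43/4 ≈ 10.750)
W(U) = 0 (W(U) = -3*U*0 = -0 = -3*0 = 0)
p(s, r) = 0
Q(J, 3)*p(5, -6) - 407 = 10*0 - 407 = 0 - 407 = -407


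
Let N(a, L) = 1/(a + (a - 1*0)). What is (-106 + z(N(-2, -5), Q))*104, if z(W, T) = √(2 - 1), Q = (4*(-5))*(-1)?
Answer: -10920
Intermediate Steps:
N(a, L) = 1/(2*a) (N(a, L) = 1/(a + (a + 0)) = 1/(a + a) = 1/(2*a))
Q = 20 (Q = -20*(-1) = 20)
z(W, T) = 1 (z(W, T) = √1 = 1)
(-106 + z(N(-2, -5), Q))*104 = (-106 + 1)*104 = -105*104 = -10920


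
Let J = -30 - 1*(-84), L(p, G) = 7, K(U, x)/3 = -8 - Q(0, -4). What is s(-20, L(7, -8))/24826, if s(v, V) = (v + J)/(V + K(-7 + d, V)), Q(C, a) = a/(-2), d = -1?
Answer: -17/285499 ≈ -5.9545e-5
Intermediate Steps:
Q(C, a) = -a/2 (Q(C, a) = a*(-1/2) = -a/2)
K(U, x) = -30 (K(U, x) = 3*(-8 - (-1)*(-4)/2) = 3*(-8 - 1*2) = 3*(-8 - 2) = 3*(-10) = -30)
J = 54 (J = -30 + 84 = 54)
s(v, V) = (54 + v)/(-30 + V) (s(v, V) = (v + 54)/(V - 30) = (54 + v)/(-30 + V))
s(-20, L(7, -8))/24826 = ((54 - 20)/(-30 + 7))/24826 = (34/(-23))*(1/24826) = -1/23*34*(1/24826) = -34/23*1/24826 = -17/285499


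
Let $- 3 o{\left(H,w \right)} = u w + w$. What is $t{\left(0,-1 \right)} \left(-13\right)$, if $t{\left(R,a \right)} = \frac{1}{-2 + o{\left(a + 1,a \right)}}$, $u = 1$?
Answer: $\frac{39}{4} \approx 9.75$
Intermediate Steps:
$o{\left(H,w \right)} = - \frac{2 w}{3}$ ($o{\left(H,w \right)} = - \frac{1 w + w}{3} = - \frac{w + w}{3} = - \frac{2 w}{3}$)
$t{\left(R,a \right)} = \frac{1}{-2 - \frac{2 a}{3}}$
$t{\left(0,-1 \right)} \left(-13\right) = - \frac{3}{6 + 2 \left(-1\right)} \left(-13\right) = - \frac{3}{6 - 2} \left(-13\right) = - \frac{3}{4} \left(-13\right) = \left(-3\right) \frac{1}{4} \left(-13\right) = \left(- \frac{3}{4}\right) \left(-13\right) = \frac{39}{4}$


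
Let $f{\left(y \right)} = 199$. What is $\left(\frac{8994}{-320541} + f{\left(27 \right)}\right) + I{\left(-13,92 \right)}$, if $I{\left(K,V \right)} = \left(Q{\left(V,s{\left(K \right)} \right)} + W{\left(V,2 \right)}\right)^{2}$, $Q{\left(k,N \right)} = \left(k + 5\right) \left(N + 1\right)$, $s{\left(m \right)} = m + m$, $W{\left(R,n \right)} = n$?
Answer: $\frac{627312410418}{106847} \approx 5.8711 \cdot 10^{6}$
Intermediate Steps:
$s{\left(m \right)} = 2 m$
$Q{\left(k,N \right)} = \left(1 + N\right) \left(5 + k\right)$ ($Q{\left(k,N \right)} = \left(5 + k\right) \left(1 + N\right) = \left(1 + N\right) \left(5 + k\right)$)
$I{\left(K,V \right)} = \left(7 + V + 10 K + 2 K V\right)^{2}$ ($I{\left(K,V \right)} = \left(\left(5 + V + 5 \cdot 2 K + 2 K V\right) + 2\right)^{2} = \left(\left(5 + V + 10 K + 2 K V\right) + 2\right)^{2} = \left(7 + V + 10 K + 2 K V\right)^{2}$)
$\left(\frac{8994}{-320541} + f{\left(27 \right)}\right) + I{\left(-13,92 \right)} = \left(\frac{8994}{-320541} + 199\right) + \left(7 + 92 + 10 \left(-13\right) + 2 \left(-13\right) 92\right)^{2} = \left(8994 \left(- \frac{1}{320541}\right) + 199\right) + \left(7 + 92 - 130 - 2392\right)^{2} = \left(- \frac{2998}{106847} + 199\right) + \left(-2423\right)^{2} = \frac{21259555}{106847} + 5870929 = \frac{627312410418}{106847}$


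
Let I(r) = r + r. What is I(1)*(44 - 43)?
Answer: 2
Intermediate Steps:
I(r) = 2*r
I(1)*(44 - 43) = (2*1)*(44 - 43) = 2*1 = 2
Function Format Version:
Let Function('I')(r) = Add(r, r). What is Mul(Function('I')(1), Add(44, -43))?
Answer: 2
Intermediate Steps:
Function('I')(r) = Mul(2, r)
Mul(Function('I')(1), Add(44, -43)) = Mul(Mul(2, 1), Add(44, -43)) = Mul(2, 1) = 2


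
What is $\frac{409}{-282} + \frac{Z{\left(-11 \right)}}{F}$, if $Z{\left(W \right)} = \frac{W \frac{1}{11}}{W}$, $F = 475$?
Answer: $- \frac{2136743}{1473450} \approx -1.4502$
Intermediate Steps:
$Z{\left(W \right)} = \frac{1}{11}$ ($Z{\left(W \right)} = \frac{W \frac{1}{11}}{W} = \frac{\frac{1}{11} W}{W} = \frac{1}{11}$)
$\frac{409}{-282} + \frac{Z{\left(-11 \right)}}{F} = \frac{409}{-282} + \frac{1}{11 \cdot 475} = 409 \left(- \frac{1}{282}\right) + \frac{1}{11} \cdot \frac{1}{475} = - \frac{409}{282} + \frac{1}{5225} = - \frac{2136743}{1473450}$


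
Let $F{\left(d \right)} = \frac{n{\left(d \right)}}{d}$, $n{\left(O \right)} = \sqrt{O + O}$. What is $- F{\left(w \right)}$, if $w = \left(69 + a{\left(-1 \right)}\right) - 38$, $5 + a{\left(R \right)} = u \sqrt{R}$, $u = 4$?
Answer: $- \frac{1}{\sqrt{13 + 2 i}} \approx -0.27493 + 0.021025 i$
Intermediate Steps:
$n{\left(O \right)} = \sqrt{2} \sqrt{O}$ ($n{\left(O \right)} = \sqrt{2 O} = \sqrt{2} \sqrt{O}$)
$a{\left(R \right)} = -5 + 4 \sqrt{R}$
$w = 26 + 4 i$ ($w = \left(69 - \left(5 - 4 \sqrt{-1}\right)\right) - 38 = \left(69 - \left(5 - 4 i\right)\right) - 38 = \left(64 + 4 i\right) - 38 = 26 + 4 i \approx 26.0 + 4.0 i$)
$F{\left(d \right)} = \frac{\sqrt{2}}{\sqrt{d}}$ ($F{\left(d \right)} = \frac{\sqrt{2} \sqrt{d}}{d} = \frac{\sqrt{2}}{\sqrt{d}}$)
$- F{\left(w \right)} = - \frac{\sqrt{2}}{\sqrt{26 + 4 i}}$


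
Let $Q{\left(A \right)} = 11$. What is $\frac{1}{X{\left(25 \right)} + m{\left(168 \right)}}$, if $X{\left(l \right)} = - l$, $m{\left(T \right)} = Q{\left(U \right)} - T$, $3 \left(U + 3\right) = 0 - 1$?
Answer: $- \frac{1}{182} \approx -0.0054945$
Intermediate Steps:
$U = - \frac{10}{3}$ ($U = -3 + \frac{0 - 1}{3} = -3 + \frac{1}{3} \left(-1\right) = -3 - \frac{1}{3} = - \frac{10}{3} \approx -3.3333$)
$m{\left(T \right)} = 11 - T$
$\frac{1}{X{\left(25 \right)} + m{\left(168 \right)}} = \frac{1}{\left(-1\right) 25 + \left(11 - 168\right)} = \frac{1}{-25 + \left(11 - 168\right)} = \frac{1}{-25 - 157} = \frac{1}{-182} = - \frac{1}{182}$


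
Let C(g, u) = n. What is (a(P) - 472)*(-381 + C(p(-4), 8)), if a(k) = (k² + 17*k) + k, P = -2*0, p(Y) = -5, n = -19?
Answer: 188800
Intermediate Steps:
P = 0
C(g, u) = -19
a(k) = k² + 18*k
(a(P) - 472)*(-381 + C(p(-4), 8)) = (0*(18 + 0) - 472)*(-381 - 19) = (0*18 - 472)*(-400) = (0 - 472)*(-400) = -472*(-400) = 188800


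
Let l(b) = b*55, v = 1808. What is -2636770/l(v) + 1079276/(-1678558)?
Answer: -226664729155/8345790376 ≈ -27.159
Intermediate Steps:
l(b) = 55*b
-2636770/l(v) + 1079276/(-1678558) = -2636770/(55*1808) + 1079276/(-1678558) = -2636770/99440 + 1079276*(-1/1678558) = -2636770*1/99440 - 539638/839279 = -263677/9944 - 539638/839279 = -226664729155/8345790376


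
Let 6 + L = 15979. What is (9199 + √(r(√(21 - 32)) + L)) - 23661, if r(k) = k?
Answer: -14462 + √(15973 + I*√11) ≈ -14336.0 + 0.013121*I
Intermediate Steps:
L = 15973 (L = -6 + 15979 = 15973)
(9199 + √(r(√(21 - 32)) + L)) - 23661 = (9199 + √(√(21 - 32) + 15973)) - 23661 = (9199 + √(√(-11) + 15973)) - 23661 = (9199 + √(I*√11 + 15973)) - 23661 = (9199 + √(15973 + I*√11)) - 23661 = -14462 + √(15973 + I*√11)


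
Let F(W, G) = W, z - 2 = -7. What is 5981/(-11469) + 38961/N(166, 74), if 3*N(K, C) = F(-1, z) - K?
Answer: -1341529954/1915323 ≈ -700.42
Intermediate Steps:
z = -5 (z = 2 - 7 = -5)
N(K, C) = -⅓ - K/3 (N(K, C) = (-1 - K)/3 = -⅓ - K/3)
5981/(-11469) + 38961/N(166, 74) = 5981/(-11469) + 38961/(-⅓ - ⅓*166) = 5981*(-1/11469) + 38961/(-⅓ - 166/3) = -5981/11469 + 38961/(-167/3) = -5981/11469 + 38961*(-3/167) = -5981/11469 - 116883/167 = -1341529954/1915323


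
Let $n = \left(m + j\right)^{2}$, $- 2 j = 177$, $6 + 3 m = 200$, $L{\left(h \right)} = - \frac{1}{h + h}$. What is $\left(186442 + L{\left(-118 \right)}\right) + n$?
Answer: $\frac{99302327}{531} \approx 1.8701 \cdot 10^{5}$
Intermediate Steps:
$L{\left(h \right)} = - \frac{1}{2 h}$
$m = \frac{194}{3}$ ($m = -2 + \frac{1}{3} \cdot 200 = -2 + \frac{200}{3} = \frac{194}{3} \approx 64.667$)
$j = - \frac{177}{2}$ ($j = \left(- \frac{1}{2}\right) 177 = - \frac{177}{2} \approx -88.5$)
$n = \frac{20449}{36}$ ($n = \left(\frac{194}{3} - \frac{177}{2}\right)^{2} = \left(- \frac{143}{6}\right)^{2} = \frac{20449}{36} \approx 568.03$)
$\left(186442 + L{\left(-118 \right)}\right) + n = \left(186442 - \frac{1}{2 \left(-118\right)}\right) + \frac{20449}{36} = \left(186442 - - \frac{1}{236}\right) + \frac{20449}{36} = \left(186442 + \frac{1}{236}\right) + \frac{20449}{36} = \frac{44000313}{236} + \frac{20449}{36} = \frac{99302327}{531}$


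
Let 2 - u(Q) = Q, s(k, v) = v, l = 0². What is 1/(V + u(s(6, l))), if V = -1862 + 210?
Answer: -1/1650 ≈ -0.00060606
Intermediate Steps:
l = 0
V = -1652
u(Q) = 2 - Q
1/(V + u(s(6, l))) = 1/(-1652 + (2 - 1*0)) = 1/(-1652 + (2 + 0)) = 1/(-1652 + 2) = 1/(-1650) = -1/1650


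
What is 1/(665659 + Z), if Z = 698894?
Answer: 1/1364553 ≈ 7.3284e-7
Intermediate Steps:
1/(665659 + Z) = 1/(665659 + 698894) = 1/1364553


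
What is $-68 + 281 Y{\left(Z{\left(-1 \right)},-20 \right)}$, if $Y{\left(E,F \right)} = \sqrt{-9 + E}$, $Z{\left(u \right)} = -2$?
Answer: $-68 + 281 i \sqrt{11} \approx -68.0 + 931.97 i$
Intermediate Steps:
$-68 + 281 Y{\left(Z{\left(-1 \right)},-20 \right)} = -68 + 281 \sqrt{-9 - 2} = -68 + 281 \sqrt{-11} = -68 + 281 i \sqrt{11}$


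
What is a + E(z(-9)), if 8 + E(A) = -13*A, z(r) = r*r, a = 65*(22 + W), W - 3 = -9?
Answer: -21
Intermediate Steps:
W = -6 (W = 3 - 9 = -6)
a = 1040 (a = 65*(22 - 6) = 65*16 = 1040)
z(r) = r²
E(A) = -8 - 13*A
a + E(z(-9)) = 1040 + (-8 - 13*(-9)²) = 1040 + (-8 - 13*81) = 1040 + (-8 - 1053) = 1040 - 1061 = -21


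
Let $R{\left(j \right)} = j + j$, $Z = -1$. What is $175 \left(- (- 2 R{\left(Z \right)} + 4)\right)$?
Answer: $-1400$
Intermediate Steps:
$R{\left(j \right)} = 2 j$
$175 \left(- (- 2 R{\left(Z \right)} + 4)\right) = 175 \left(- (- 2 \cdot 2 \left(-1\right) + 4)\right) = 175 \left(- (\left(-2\right) \left(-2\right) + 4)\right) = 175 \left(- (4 + 4)\right) = 175 \left(\left(-1\right) 8\right) = 175 \left(-8\right) = -1400$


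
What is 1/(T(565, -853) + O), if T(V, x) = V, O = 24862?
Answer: 1/25427 ≈ 3.9328e-5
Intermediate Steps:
1/(T(565, -853) + O) = 1/(565 + 24862) = 1/25427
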